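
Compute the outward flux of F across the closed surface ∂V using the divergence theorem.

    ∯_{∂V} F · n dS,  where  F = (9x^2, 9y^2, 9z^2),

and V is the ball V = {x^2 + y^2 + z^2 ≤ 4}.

By the divergence theorem,

    ∯_{∂V} F · n dS = ∭_V (∇ · F) dV.

Compute the divergence:
    ∇ · F = ∂F_x/∂x + ∂F_y/∂y + ∂F_z/∂z = 18x + 18y + 18z.

In spherical coordinates, x = ρ sin(φ) cos(θ), y = ρ sin(φ) sin(θ), z = ρ cos(φ), dV = ρ^2 sin(φ) dρ dφ dθ, with 0 ≤ ρ ≤ 2, 0 ≤ φ ≤ π, 0 ≤ θ ≤ 2π.

The integrand, after substitution and multiplying by the volume element, becomes (18ρ (sqrt(2)sin(φ)sin(θ + π/4) + cos(φ))) · ρ^2 sin(φ), so

    ∭_V (∇·F) dV = ∫_0^{2π} ∫_0^{π} ∫_0^{2} (18ρ (sqrt(2)sin(φ)sin(θ + π/4) + cos(φ))) · ρ^2 sin(φ) dρ dφ dθ.

Inner (ρ from 0 to 2): 72(sqrt(2)sin(φ)sin(θ + π/4) + cos(φ))sin(φ).
Middle (φ from 0 to π): 36sqrt(2)π sin(θ + π/4).
Outer (θ from 0 to 2π): 0.

Therefore ∯_{∂V} F · n dS = 0.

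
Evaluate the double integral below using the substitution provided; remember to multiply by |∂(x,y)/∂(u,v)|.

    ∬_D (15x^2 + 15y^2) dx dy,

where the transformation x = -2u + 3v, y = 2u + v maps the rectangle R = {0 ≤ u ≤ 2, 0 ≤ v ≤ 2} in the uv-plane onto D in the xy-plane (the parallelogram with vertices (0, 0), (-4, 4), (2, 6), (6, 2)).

Compute the Jacobian determinant of (x, y) with respect to (u, v):

    ∂(x,y)/∂(u,v) = | -2  3 | = (-2)(1) - (3)(2) = -8.
                   | 2  1 |

Its absolute value is |J| = 8 (the area scaling factor).

Substituting x = -2u + 3v, y = 2u + v into the integrand,

    15x^2 + 15y^2 → 120u^2 - 120u v + 150v^2,

so the integral becomes

    ∬_R (120u^2 - 120u v + 150v^2) · |J| du dv = ∫_0^2 ∫_0^2 (960u^2 - 960u v + 1200v^2) dv du.

Inner (v): 1920u^2 - 1920u + 3200.
Outer (u): 7680.

Therefore ∬_D (15x^2 + 15y^2) dx dy = 7680.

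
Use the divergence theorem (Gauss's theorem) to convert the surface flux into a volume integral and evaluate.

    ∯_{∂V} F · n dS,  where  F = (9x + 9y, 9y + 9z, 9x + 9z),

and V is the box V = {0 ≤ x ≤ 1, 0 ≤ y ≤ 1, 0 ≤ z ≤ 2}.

By the divergence theorem,

    ∯_{∂V} F · n dS = ∭_V (∇ · F) dV.

Compute the divergence:
    ∇ · F = ∂F_x/∂x + ∂F_y/∂y + ∂F_z/∂z = 9 + 9 + 9 = 27.

V is a rectangular box, so dV = dx dy dz with 0 ≤ x ≤ 1, 0 ≤ y ≤ 1, 0 ≤ z ≤ 2.

Integrate (27) over V as an iterated integral:

    ∭_V (∇·F) dV = ∫_0^{1} ∫_0^{1} ∫_0^{2} (27) dz dy dx.

Inner (z from 0 to 2): 54.
Middle (y from 0 to 1): 54.
Outer (x from 0 to 1): 54.

Therefore ∯_{∂V} F · n dS = 54.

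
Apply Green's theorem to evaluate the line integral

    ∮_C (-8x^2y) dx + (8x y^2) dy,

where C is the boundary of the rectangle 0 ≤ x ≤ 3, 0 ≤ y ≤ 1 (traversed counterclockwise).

Green's theorem converts the closed line integral into a double integral over the enclosed region D:

    ∮_C P dx + Q dy = ∬_D (∂Q/∂x - ∂P/∂y) dA.

Here P = -8x^2y, Q = 8x y^2, so

    ∂Q/∂x = 8y^2,    ∂P/∂y = -8x^2,
    ∂Q/∂x - ∂P/∂y = 8x^2 + 8y^2.

D is the region 0 ≤ x ≤ 3, 0 ≤ y ≤ 1. Evaluating the double integral:

    ∬_D (8x^2 + 8y^2) dA = ∫_0^{3} ∫_0^{1} (8x^2 + 8y^2) dy dx.

Inner (y from 0 to 1): 8x^2 + 8/3.
Outer (x from 0 to 3): 80.

Therefore ∮_C P dx + Q dy = 80.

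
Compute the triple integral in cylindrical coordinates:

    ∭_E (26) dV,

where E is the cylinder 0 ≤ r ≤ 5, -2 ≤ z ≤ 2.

In cylindrical coordinates, x = r cos(θ), y = r sin(θ), z = z, and dV = r dr dθ dz.

The integrand becomes 26, so

    ∭_E (26) dV = ∫_{0}^{2π} ∫_{0}^{5} ∫_{-2}^{2} (26) · r dz dr dθ.

Inner (z): 104r.
Middle (r from 0 to 5): 1300.
Outer (θ): 2600π.

Therefore the triple integral equals 2600π.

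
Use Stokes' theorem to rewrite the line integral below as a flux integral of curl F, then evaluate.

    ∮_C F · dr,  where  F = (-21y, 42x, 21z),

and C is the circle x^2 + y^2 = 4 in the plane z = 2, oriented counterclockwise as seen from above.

Let S be the flat disk x^2 + y^2 ≤ 4 in the plane z = 2, with upward unit normal n̂ = ẑ. By Stokes' theorem,

    ∮_C F · dr = ∬_S (∇ × F) · n̂ dS = ∬_D (curl F)_z dA,

where D is the disk x^2 + y^2 ≤ 4.

Compute the curl of F = (-21y, 42x, 21z):
    (∇ × F)_x = ∂F_z/∂y - ∂F_y/∂z = 0,
    (∇ × F)_y = ∂F_x/∂z - ∂F_z/∂x = 0,
    (∇ × F)_z = ∂F_y/∂x - ∂F_x/∂y = 63.

On z = 2, (curl F)_z = 63.

Convert to polar (x = r cos θ, y = r sin θ, dA = r dr dθ); the integrand becomes 63, so

    ∬_D (curl F)_z dA = ∫_0^{2π} ∫_0^{2} (63) · r dr dθ.

Inner (r from 0 to 2): 126.
Outer (θ from 0 to 2π): 252π.

Therefore ∮_C F · dr = 252π.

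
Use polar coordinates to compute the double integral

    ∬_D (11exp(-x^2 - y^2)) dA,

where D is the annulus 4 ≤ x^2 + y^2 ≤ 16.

The region D is 2 ≤ r ≤ 4, 0 ≤ θ ≤ 2π in polar coordinates, where x = r cos(θ), y = r sin(θ), and dA = r dr dθ.

Under the substitution, the integrand becomes 11exp(-r^2), so

    ∬_D (11exp(-x^2 - y^2)) dA = ∫_{0}^{2π} ∫_{2}^{4} (11exp(-r^2)) · r dr dθ.

Inner integral (in r): ∫_{2}^{4} (11exp(-r^2)) · r dr = -(11 - 11exp(12))exp(-16)/2.

Outer integral (in θ): ∫_{0}^{2π} (-(11 - 11exp(12))exp(-16)/2) dθ = -11π (1 - exp(12))exp(-16).

Therefore ∬_D (11exp(-x^2 - y^2)) dA = -11π (1 - exp(12))exp(-16).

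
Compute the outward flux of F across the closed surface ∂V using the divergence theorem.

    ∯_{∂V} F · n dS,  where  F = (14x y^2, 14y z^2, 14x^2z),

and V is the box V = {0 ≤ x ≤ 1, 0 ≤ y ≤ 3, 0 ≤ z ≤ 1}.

By the divergence theorem,

    ∯_{∂V} F · n dS = ∭_V (∇ · F) dV.

Compute the divergence:
    ∇ · F = ∂F_x/∂x + ∂F_y/∂y + ∂F_z/∂z = 14y^2 + 14z^2 + 14x^2 = 14x^2 + 14y^2 + 14z^2.

V is a rectangular box, so dV = dx dy dz with 0 ≤ x ≤ 1, 0 ≤ y ≤ 3, 0 ≤ z ≤ 1.

Integrate (14x^2 + 14y^2 + 14z^2) over V as an iterated integral:

    ∭_V (∇·F) dV = ∫_0^{1} ∫_0^{3} ∫_0^{1} (14x^2 + 14y^2 + 14z^2) dz dy dx.

Inner (z from 0 to 1): 14x^2 + 14y^2 + 14/3.
Middle (y from 0 to 3): 42x^2 + 140.
Outer (x from 0 to 1): 154.

Therefore ∯_{∂V} F · n dS = 154.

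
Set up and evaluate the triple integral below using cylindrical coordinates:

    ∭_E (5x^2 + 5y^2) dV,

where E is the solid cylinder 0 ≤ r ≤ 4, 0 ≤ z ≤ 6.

In cylindrical coordinates, x = r cos(θ), y = r sin(θ), z = z, and dV = r dr dθ dz.

The integrand becomes 5r^2, so

    ∭_E (5x^2 + 5y^2) dV = ∫_{0}^{2π} ∫_{0}^{4} ∫_{0}^{6} (5r^2) · r dz dr dθ.

Inner (z): 30r^3.
Middle (r from 0 to 4): 1920.
Outer (θ): 3840π.

Therefore the triple integral equals 3840π.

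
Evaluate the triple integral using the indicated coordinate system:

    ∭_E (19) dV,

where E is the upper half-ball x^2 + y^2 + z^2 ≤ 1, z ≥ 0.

In spherical coordinates, x = ρ sin(φ) cos(θ), y = ρ sin(φ) sin(θ), z = ρ cos(φ), and dV = ρ^2 sin(φ) dρ dφ dθ.

The integrand becomes 19, so

    ∭_E (19) dV = ∫_{0}^{2π} ∫_{0}^{π/2} ∫_{0}^{1} (19) · ρ^2 sin(φ) dρ dφ dθ.

Inner (ρ): 19sin(φ)/3.
Middle (φ): 19/3.
Outer (θ): 38π/3.

Therefore the triple integral equals 38π/3.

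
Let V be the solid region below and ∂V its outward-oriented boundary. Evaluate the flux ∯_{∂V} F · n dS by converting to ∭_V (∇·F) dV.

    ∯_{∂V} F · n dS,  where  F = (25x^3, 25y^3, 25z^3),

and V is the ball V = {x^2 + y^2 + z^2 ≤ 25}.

By the divergence theorem,

    ∯_{∂V} F · n dS = ∭_V (∇ · F) dV.

Compute the divergence:
    ∇ · F = ∂F_x/∂x + ∂F_y/∂y + ∂F_z/∂z = 75x^2 + 75y^2 + 75z^2.

In spherical coordinates, x = ρ sin(φ) cos(θ), y = ρ sin(φ) sin(θ), z = ρ cos(φ), dV = ρ^2 sin(φ) dρ dφ dθ, with 0 ≤ ρ ≤ 5, 0 ≤ φ ≤ π, 0 ≤ θ ≤ 2π.

The integrand, after substitution and multiplying by the volume element, becomes (75ρ^2) · ρ^2 sin(φ), so

    ∭_V (∇·F) dV = ∫_0^{2π} ∫_0^{π} ∫_0^{5} (75ρ^2) · ρ^2 sin(φ) dρ dφ dθ.

Inner (ρ from 0 to 5): 46875sin(φ).
Middle (φ from 0 to π): 93750.
Outer (θ from 0 to 2π): 187500π.

Therefore ∯_{∂V} F · n dS = 187500π.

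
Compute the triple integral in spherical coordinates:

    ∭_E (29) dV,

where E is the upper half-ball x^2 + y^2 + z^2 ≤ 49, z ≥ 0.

In spherical coordinates, x = ρ sin(φ) cos(θ), y = ρ sin(φ) sin(θ), z = ρ cos(φ), and dV = ρ^2 sin(φ) dρ dφ dθ.

The integrand becomes 29, so

    ∭_E (29) dV = ∫_{0}^{2π} ∫_{0}^{π/2} ∫_{0}^{7} (29) · ρ^2 sin(φ) dρ dφ dθ.

Inner (ρ): 9947sin(φ)/3.
Middle (φ): 9947/3.
Outer (θ): 19894π/3.

Therefore the triple integral equals 19894π/3.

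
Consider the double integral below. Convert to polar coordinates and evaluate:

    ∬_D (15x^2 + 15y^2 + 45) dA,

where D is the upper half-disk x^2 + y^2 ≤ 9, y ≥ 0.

The region D is 0 ≤ r ≤ 3, 0 ≤ θ ≤ π in polar coordinates, where x = r cos(θ), y = r sin(θ), and dA = r dr dθ.

Under the substitution, the integrand becomes 15r^2 + 45, so

    ∬_D (15x^2 + 15y^2 + 45) dA = ∫_{0}^{π} ∫_{0}^{3} (15r^2 + 45) · r dr dθ.

Inner integral (in r): ∫_{0}^{3} (15r^2 + 45) · r dr = 2025/4.

Outer integral (in θ): ∫_{0}^{π} (2025/4) dθ = 2025π/4.

Therefore ∬_D (15x^2 + 15y^2 + 45) dA = 2025π/4.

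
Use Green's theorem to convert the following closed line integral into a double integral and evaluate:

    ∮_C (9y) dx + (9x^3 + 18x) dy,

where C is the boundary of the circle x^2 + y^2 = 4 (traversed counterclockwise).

Green's theorem converts the closed line integral into a double integral over the enclosed region D:

    ∮_C P dx + Q dy = ∬_D (∂Q/∂x - ∂P/∂y) dA.

Here P = 9y, Q = 9x^3 + 18x, so

    ∂Q/∂x = 27x^2 + 18,    ∂P/∂y = 9,
    ∂Q/∂x - ∂P/∂y = 27x^2 + 9.

D is the region x^2 + y^2 ≤ 4. Evaluating the double integral:

In polar coordinates (x = r cos θ, y = r sin θ, dA = r dr dθ) the integrand becomes 27r^2cos(θ)^2 + 9, so

    ∬_D (27x^2 + 9) dA = ∫_0^{2π} ∫_0^{2} (27r^2cos(θ)^2 + 9) · r dr dθ.

Inner (r from 0 to 2): 108cos(θ)^2 + 18.
Outer (θ from 0 to 2π): 144π.

Therefore ∮_C P dx + Q dy = 144π.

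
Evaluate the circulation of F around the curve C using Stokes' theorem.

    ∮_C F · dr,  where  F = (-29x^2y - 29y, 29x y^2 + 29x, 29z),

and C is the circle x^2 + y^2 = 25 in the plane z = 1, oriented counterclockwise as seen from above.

Let S be the flat disk x^2 + y^2 ≤ 25 in the plane z = 1, with upward unit normal n̂ = ẑ. By Stokes' theorem,

    ∮_C F · dr = ∬_S (∇ × F) · n̂ dS = ∬_D (curl F)_z dA,

where D is the disk x^2 + y^2 ≤ 25.

Compute the curl of F = (-29x^2y - 29y, 29x y^2 + 29x, 29z):
    (∇ × F)_x = ∂F_z/∂y - ∂F_y/∂z = 0,
    (∇ × F)_y = ∂F_x/∂z - ∂F_z/∂x = 0,
    (∇ × F)_z = ∂F_y/∂x - ∂F_x/∂y = 29x^2 + 29y^2 + 58.

On z = 1, (curl F)_z = 29x^2 + 29y^2 + 58.

Convert to polar (x = r cos θ, y = r sin θ, dA = r dr dθ); the integrand becomes 29r^2 + 58, so

    ∬_D (curl F)_z dA = ∫_0^{2π} ∫_0^{5} (29r^2 + 58) · r dr dθ.

Inner (r from 0 to 5): 21025/4.
Outer (θ from 0 to 2π): 21025π/2.

Therefore ∮_C F · dr = 21025π/2.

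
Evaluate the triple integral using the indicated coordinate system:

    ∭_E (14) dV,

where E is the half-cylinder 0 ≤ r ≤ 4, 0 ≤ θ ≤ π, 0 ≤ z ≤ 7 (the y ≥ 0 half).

In cylindrical coordinates, x = r cos(θ), y = r sin(θ), z = z, and dV = r dr dθ dz.

The integrand becomes 14, so

    ∭_E (14) dV = ∫_{0}^{π} ∫_{0}^{4} ∫_{0}^{7} (14) · r dz dr dθ.

Inner (z): 98r.
Middle (r from 0 to 4): 784.
Outer (θ): 784π.

Therefore the triple integral equals 784π.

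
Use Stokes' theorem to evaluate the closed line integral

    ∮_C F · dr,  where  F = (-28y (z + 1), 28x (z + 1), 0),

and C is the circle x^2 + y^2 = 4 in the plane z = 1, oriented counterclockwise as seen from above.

Let S be the flat disk x^2 + y^2 ≤ 4 in the plane z = 1, with upward unit normal n̂ = ẑ. By Stokes' theorem,

    ∮_C F · dr = ∬_S (∇ × F) · n̂ dS = ∬_D (curl F)_z dA,

where D is the disk x^2 + y^2 ≤ 4.

Compute the curl of F = (-28y (z + 1), 28x (z + 1), 0):
    (∇ × F)_x = ∂F_z/∂y - ∂F_y/∂z = -28x,
    (∇ × F)_y = ∂F_x/∂z - ∂F_z/∂x = -28y,
    (∇ × F)_z = ∂F_y/∂x - ∂F_x/∂y = 56z + 56.

On z = 1, (curl F)_z = 112.

Convert to polar (x = r cos θ, y = r sin θ, dA = r dr dθ); the integrand becomes 112, so

    ∬_D (curl F)_z dA = ∫_0^{2π} ∫_0^{2} (112) · r dr dθ.

Inner (r from 0 to 2): 224.
Outer (θ from 0 to 2π): 448π.

Therefore ∮_C F · dr = 448π.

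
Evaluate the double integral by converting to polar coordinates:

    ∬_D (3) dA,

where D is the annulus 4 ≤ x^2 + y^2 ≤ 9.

The region D is 2 ≤ r ≤ 3, 0 ≤ θ ≤ 2π in polar coordinates, where x = r cos(θ), y = r sin(θ), and dA = r dr dθ.

Under the substitution, the integrand becomes 3, so

    ∬_D (3) dA = ∫_{0}^{2π} ∫_{2}^{3} (3) · r dr dθ.

Inner integral (in r): ∫_{2}^{3} (3) · r dr = 15/2.

Outer integral (in θ): ∫_{0}^{2π} (15/2) dθ = 15π.

Therefore ∬_D (3) dA = 15π.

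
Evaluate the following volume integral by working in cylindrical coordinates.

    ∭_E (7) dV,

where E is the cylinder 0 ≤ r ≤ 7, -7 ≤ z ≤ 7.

In cylindrical coordinates, x = r cos(θ), y = r sin(θ), z = z, and dV = r dr dθ dz.

The integrand becomes 7, so

    ∭_E (7) dV = ∫_{0}^{2π} ∫_{0}^{7} ∫_{-7}^{7} (7) · r dz dr dθ.

Inner (z): 98r.
Middle (r from 0 to 7): 2401.
Outer (θ): 4802π.

Therefore the triple integral equals 4802π.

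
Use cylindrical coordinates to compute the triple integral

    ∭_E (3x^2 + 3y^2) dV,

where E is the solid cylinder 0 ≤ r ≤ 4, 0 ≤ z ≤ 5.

In cylindrical coordinates, x = r cos(θ), y = r sin(θ), z = z, and dV = r dr dθ dz.

The integrand becomes 3r^2, so

    ∭_E (3x^2 + 3y^2) dV = ∫_{0}^{2π} ∫_{0}^{4} ∫_{0}^{5} (3r^2) · r dz dr dθ.

Inner (z): 15r^3.
Middle (r from 0 to 4): 960.
Outer (θ): 1920π.

Therefore the triple integral equals 1920π.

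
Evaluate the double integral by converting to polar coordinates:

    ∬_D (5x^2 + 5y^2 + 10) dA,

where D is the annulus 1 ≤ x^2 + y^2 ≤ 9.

The region D is 1 ≤ r ≤ 3, 0 ≤ θ ≤ 2π in polar coordinates, where x = r cos(θ), y = r sin(θ), and dA = r dr dθ.

Under the substitution, the integrand becomes 5r^2 + 10, so

    ∬_D (5x^2 + 5y^2 + 10) dA = ∫_{0}^{2π} ∫_{1}^{3} (5r^2 + 10) · r dr dθ.

Inner integral (in r): ∫_{1}^{3} (5r^2 + 10) · r dr = 140.

Outer integral (in θ): ∫_{0}^{2π} (140) dθ = 280π.

Therefore ∬_D (5x^2 + 5y^2 + 10) dA = 280π.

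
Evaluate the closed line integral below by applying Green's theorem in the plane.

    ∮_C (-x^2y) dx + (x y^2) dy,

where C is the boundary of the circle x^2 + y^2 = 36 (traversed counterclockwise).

Green's theorem converts the closed line integral into a double integral over the enclosed region D:

    ∮_C P dx + Q dy = ∬_D (∂Q/∂x - ∂P/∂y) dA.

Here P = -x^2y, Q = x y^2, so

    ∂Q/∂x = y^2,    ∂P/∂y = -x^2,
    ∂Q/∂x - ∂P/∂y = x^2 + y^2.

D is the region x^2 + y^2 ≤ 36. Evaluating the double integral:

In polar coordinates (x = r cos θ, y = r sin θ, dA = r dr dθ) the integrand becomes r^2, so

    ∬_D (x^2 + y^2) dA = ∫_0^{2π} ∫_0^{6} (r^2) · r dr dθ.

Inner (r from 0 to 6): 324.
Outer (θ from 0 to 2π): 648π.

Therefore ∮_C P dx + Q dy = 648π.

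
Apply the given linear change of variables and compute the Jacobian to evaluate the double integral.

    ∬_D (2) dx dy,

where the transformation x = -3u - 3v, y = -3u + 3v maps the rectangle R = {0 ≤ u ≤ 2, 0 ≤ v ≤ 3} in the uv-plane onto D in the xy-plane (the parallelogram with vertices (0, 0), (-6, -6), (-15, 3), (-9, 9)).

Compute the Jacobian determinant of (x, y) with respect to (u, v):

    ∂(x,y)/∂(u,v) = | -3  -3 | = (-3)(3) - (-3)(-3) = -18.
                   | -3  3 |

Its absolute value is |J| = 18 (the area scaling factor).

Substituting x = -3u - 3v, y = -3u + 3v into the integrand,

    2 → 2,

so the integral becomes

    ∬_R (2) · |J| du dv = ∫_0^2 ∫_0^3 (36) dv du.

Inner (v): 108.
Outer (u): 216.

Therefore ∬_D (2) dx dy = 216.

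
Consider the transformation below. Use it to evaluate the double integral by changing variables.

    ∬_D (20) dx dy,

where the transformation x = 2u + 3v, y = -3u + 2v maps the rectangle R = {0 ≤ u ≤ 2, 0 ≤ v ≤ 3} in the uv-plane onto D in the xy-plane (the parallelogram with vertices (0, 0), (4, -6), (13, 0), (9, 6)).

Compute the Jacobian determinant of (x, y) with respect to (u, v):

    ∂(x,y)/∂(u,v) = | 2  3 | = (2)(2) - (3)(-3) = 13.
                   | -3  2 |

Its absolute value is |J| = 13 (the area scaling factor).

Substituting x = 2u + 3v, y = -3u + 2v into the integrand,

    20 → 20,

so the integral becomes

    ∬_R (20) · |J| du dv = ∫_0^2 ∫_0^3 (260) dv du.

Inner (v): 780.
Outer (u): 1560.

Therefore ∬_D (20) dx dy = 1560.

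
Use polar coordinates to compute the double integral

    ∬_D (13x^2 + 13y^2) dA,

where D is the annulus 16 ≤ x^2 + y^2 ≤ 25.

The region D is 4 ≤ r ≤ 5, 0 ≤ θ ≤ 2π in polar coordinates, where x = r cos(θ), y = r sin(θ), and dA = r dr dθ.

Under the substitution, the integrand becomes 13r^2, so

    ∬_D (13x^2 + 13y^2) dA = ∫_{0}^{2π} ∫_{4}^{5} (13r^2) · r dr dθ.

Inner integral (in r): ∫_{4}^{5} (13r^2) · r dr = 4797/4.

Outer integral (in θ): ∫_{0}^{2π} (4797/4) dθ = 4797π/2.

Therefore ∬_D (13x^2 + 13y^2) dA = 4797π/2.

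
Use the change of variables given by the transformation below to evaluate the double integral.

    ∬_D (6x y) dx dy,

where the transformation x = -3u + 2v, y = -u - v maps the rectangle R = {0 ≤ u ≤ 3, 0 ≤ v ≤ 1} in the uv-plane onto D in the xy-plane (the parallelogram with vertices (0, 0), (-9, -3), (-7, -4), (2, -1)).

Compute the Jacobian determinant of (x, y) with respect to (u, v):

    ∂(x,y)/∂(u,v) = | -3  2 | = (-3)(-1) - (2)(-1) = 5.
                   | -1  -1 |

Its absolute value is |J| = 5 (the area scaling factor).

Substituting x = -3u + 2v, y = -u - v into the integrand,

    6x y → 18u^2 + 6u v - 12v^2,

so the integral becomes

    ∬_R (18u^2 + 6u v - 12v^2) · |J| du dv = ∫_0^3 ∫_0^1 (90u^2 + 30u v - 60v^2) dv du.

Inner (v): 90u^2 + 15u - 20.
Outer (u): 1635/2.

Therefore ∬_D (6x y) dx dy = 1635/2.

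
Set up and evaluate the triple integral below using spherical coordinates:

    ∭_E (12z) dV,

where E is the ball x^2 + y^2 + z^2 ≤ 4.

In spherical coordinates, x = ρ sin(φ) cos(θ), y = ρ sin(φ) sin(θ), z = ρ cos(φ), and dV = ρ^2 sin(φ) dρ dφ dθ.

The integrand becomes 12ρ cos(φ), so

    ∭_E (12z) dV = ∫_{0}^{2π} ∫_{0}^{π} ∫_{0}^{2} (12ρ cos(φ)) · ρ^2 sin(φ) dρ dφ dθ.

Inner (ρ): 24sin(2φ).
Middle (φ): 0.
Outer (θ): 0.

Therefore the triple integral equals 0.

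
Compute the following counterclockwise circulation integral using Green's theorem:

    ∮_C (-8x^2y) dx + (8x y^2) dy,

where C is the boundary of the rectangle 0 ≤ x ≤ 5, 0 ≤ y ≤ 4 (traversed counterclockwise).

Green's theorem converts the closed line integral into a double integral over the enclosed region D:

    ∮_C P dx + Q dy = ∬_D (∂Q/∂x - ∂P/∂y) dA.

Here P = -8x^2y, Q = 8x y^2, so

    ∂Q/∂x = 8y^2,    ∂P/∂y = -8x^2,
    ∂Q/∂x - ∂P/∂y = 8x^2 + 8y^2.

D is the region 0 ≤ x ≤ 5, 0 ≤ y ≤ 4. Evaluating the double integral:

    ∬_D (8x^2 + 8y^2) dA = ∫_0^{5} ∫_0^{4} (8x^2 + 8y^2) dy dx.

Inner (y from 0 to 4): 32x^2 + 512/3.
Outer (x from 0 to 5): 6560/3.

Therefore ∮_C P dx + Q dy = 6560/3.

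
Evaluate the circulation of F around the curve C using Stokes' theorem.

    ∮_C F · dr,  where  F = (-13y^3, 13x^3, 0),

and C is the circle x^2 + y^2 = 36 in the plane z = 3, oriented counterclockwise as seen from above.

Let S be the flat disk x^2 + y^2 ≤ 36 in the plane z = 3, with upward unit normal n̂ = ẑ. By Stokes' theorem,

    ∮_C F · dr = ∬_S (∇ × F) · n̂ dS = ∬_D (curl F)_z dA,

where D is the disk x^2 + y^2 ≤ 36.

Compute the curl of F = (-13y^3, 13x^3, 0):
    (∇ × F)_x = ∂F_z/∂y - ∂F_y/∂z = 0,
    (∇ × F)_y = ∂F_x/∂z - ∂F_z/∂x = 0,
    (∇ × F)_z = ∂F_y/∂x - ∂F_x/∂y = 39x^2 + 39y^2.

On z = 3, (curl F)_z = 39x^2 + 39y^2.

Convert to polar (x = r cos θ, y = r sin θ, dA = r dr dθ); the integrand becomes 39r^2, so

    ∬_D (curl F)_z dA = ∫_0^{2π} ∫_0^{6} (39r^2) · r dr dθ.

Inner (r from 0 to 6): 12636.
Outer (θ from 0 to 2π): 25272π.

Therefore ∮_C F · dr = 25272π.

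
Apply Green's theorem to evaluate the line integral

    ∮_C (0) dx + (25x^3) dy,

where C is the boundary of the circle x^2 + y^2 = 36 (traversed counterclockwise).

Green's theorem converts the closed line integral into a double integral over the enclosed region D:

    ∮_C P dx + Q dy = ∬_D (∂Q/∂x - ∂P/∂y) dA.

Here P = 0, Q = 25x^3, so

    ∂Q/∂x = 75x^2,    ∂P/∂y = 0,
    ∂Q/∂x - ∂P/∂y = 75x^2.

D is the region x^2 + y^2 ≤ 36. Evaluating the double integral:

In polar coordinates (x = r cos θ, y = r sin θ, dA = r dr dθ) the integrand becomes 75r^2cos(θ)^2, so

    ∬_D (75x^2) dA = ∫_0^{2π} ∫_0^{6} (75r^2cos(θ)^2) · r dr dθ.

Inner (r from 0 to 6): 24300cos(θ)^2.
Outer (θ from 0 to 2π): 24300π.

Therefore ∮_C P dx + Q dy = 24300π.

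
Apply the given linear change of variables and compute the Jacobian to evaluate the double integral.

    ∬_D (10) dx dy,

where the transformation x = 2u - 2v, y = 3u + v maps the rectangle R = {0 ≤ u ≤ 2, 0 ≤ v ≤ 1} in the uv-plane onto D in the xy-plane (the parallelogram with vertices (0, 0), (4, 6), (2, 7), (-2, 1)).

Compute the Jacobian determinant of (x, y) with respect to (u, v):

    ∂(x,y)/∂(u,v) = | 2  -2 | = (2)(1) - (-2)(3) = 8.
                   | 3  1 |

Its absolute value is |J| = 8 (the area scaling factor).

Substituting x = 2u - 2v, y = 3u + v into the integrand,

    10 → 10,

so the integral becomes

    ∬_R (10) · |J| du dv = ∫_0^2 ∫_0^1 (80) dv du.

Inner (v): 80.
Outer (u): 160.

Therefore ∬_D (10) dx dy = 160.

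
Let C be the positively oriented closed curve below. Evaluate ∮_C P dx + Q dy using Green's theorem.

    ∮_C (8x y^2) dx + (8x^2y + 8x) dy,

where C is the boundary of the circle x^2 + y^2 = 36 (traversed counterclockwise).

Green's theorem converts the closed line integral into a double integral over the enclosed region D:

    ∮_C P dx + Q dy = ∬_D (∂Q/∂x - ∂P/∂y) dA.

Here P = 8x y^2, Q = 8x^2y + 8x, so

    ∂Q/∂x = 16x y + 8,    ∂P/∂y = 16x y,
    ∂Q/∂x - ∂P/∂y = 8.

D is the region x^2 + y^2 ≤ 36. Evaluating the double integral:

In polar coordinates (x = r cos θ, y = r sin θ, dA = r dr dθ) the integrand becomes 8, so

    ∬_D (8) dA = ∫_0^{2π} ∫_0^{6} (8) · r dr dθ.

Inner (r from 0 to 6): 144.
Outer (θ from 0 to 2π): 288π.

Therefore ∮_C P dx + Q dy = 288π.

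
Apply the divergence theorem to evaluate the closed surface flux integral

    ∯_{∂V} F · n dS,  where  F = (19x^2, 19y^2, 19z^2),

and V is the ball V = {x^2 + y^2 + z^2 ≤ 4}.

By the divergence theorem,

    ∯_{∂V} F · n dS = ∭_V (∇ · F) dV.

Compute the divergence:
    ∇ · F = ∂F_x/∂x + ∂F_y/∂y + ∂F_z/∂z = 38x + 38y + 38z.

In spherical coordinates, x = ρ sin(φ) cos(θ), y = ρ sin(φ) sin(θ), z = ρ cos(φ), dV = ρ^2 sin(φ) dρ dφ dθ, with 0 ≤ ρ ≤ 2, 0 ≤ φ ≤ π, 0 ≤ θ ≤ 2π.

The integrand, after substitution and multiplying by the volume element, becomes (38ρ (sqrt(2)sin(φ)sin(θ + π/4) + cos(φ))) · ρ^2 sin(φ), so

    ∭_V (∇·F) dV = ∫_0^{2π} ∫_0^{π} ∫_0^{2} (38ρ (sqrt(2)sin(φ)sin(θ + π/4) + cos(φ))) · ρ^2 sin(φ) dρ dφ dθ.

Inner (ρ from 0 to 2): 152(sqrt(2)sin(φ)sin(θ + π/4) + cos(φ))sin(φ).
Middle (φ from 0 to π): 76sqrt(2)π sin(θ + π/4).
Outer (θ from 0 to 2π): 0.

Therefore ∯_{∂V} F · n dS = 0.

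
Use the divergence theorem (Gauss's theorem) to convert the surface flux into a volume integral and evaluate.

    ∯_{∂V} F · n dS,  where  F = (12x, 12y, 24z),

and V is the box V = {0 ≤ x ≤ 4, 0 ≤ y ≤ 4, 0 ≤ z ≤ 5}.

By the divergence theorem,

    ∯_{∂V} F · n dS = ∭_V (∇ · F) dV.

Compute the divergence:
    ∇ · F = ∂F_x/∂x + ∂F_y/∂y + ∂F_z/∂z = 12 + 12 + 24 = 48.

V is a rectangular box, so dV = dx dy dz with 0 ≤ x ≤ 4, 0 ≤ y ≤ 4, 0 ≤ z ≤ 5.

Integrate (48) over V as an iterated integral:

    ∭_V (∇·F) dV = ∫_0^{4} ∫_0^{4} ∫_0^{5} (48) dz dy dx.

Inner (z from 0 to 5): 240.
Middle (y from 0 to 4): 960.
Outer (x from 0 to 4): 3840.

Therefore ∯_{∂V} F · n dS = 3840.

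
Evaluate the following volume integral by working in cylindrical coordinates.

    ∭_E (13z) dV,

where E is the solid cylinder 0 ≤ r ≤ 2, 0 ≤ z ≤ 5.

In cylindrical coordinates, x = r cos(θ), y = r sin(θ), z = z, and dV = r dr dθ dz.

The integrand becomes 13z, so

    ∭_E (13z) dV = ∫_{0}^{2π} ∫_{0}^{2} ∫_{0}^{5} (13z) · r dz dr dθ.

Inner (z): 325r/2.
Middle (r from 0 to 2): 325.
Outer (θ): 650π.

Therefore the triple integral equals 650π.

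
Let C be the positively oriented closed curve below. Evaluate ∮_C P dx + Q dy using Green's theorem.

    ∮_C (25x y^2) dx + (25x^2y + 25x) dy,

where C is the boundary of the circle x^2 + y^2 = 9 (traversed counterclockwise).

Green's theorem converts the closed line integral into a double integral over the enclosed region D:

    ∮_C P dx + Q dy = ∬_D (∂Q/∂x - ∂P/∂y) dA.

Here P = 25x y^2, Q = 25x^2y + 25x, so

    ∂Q/∂x = 50x y + 25,    ∂P/∂y = 50x y,
    ∂Q/∂x - ∂P/∂y = 25.

D is the region x^2 + y^2 ≤ 9. Evaluating the double integral:

In polar coordinates (x = r cos θ, y = r sin θ, dA = r dr dθ) the integrand becomes 25, so

    ∬_D (25) dA = ∫_0^{2π} ∫_0^{3} (25) · r dr dθ.

Inner (r from 0 to 3): 225/2.
Outer (θ from 0 to 2π): 225π.

Therefore ∮_C P dx + Q dy = 225π.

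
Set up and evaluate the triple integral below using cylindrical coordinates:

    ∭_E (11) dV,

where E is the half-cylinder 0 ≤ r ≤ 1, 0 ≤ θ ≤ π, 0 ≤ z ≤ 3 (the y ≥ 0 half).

In cylindrical coordinates, x = r cos(θ), y = r sin(θ), z = z, and dV = r dr dθ dz.

The integrand becomes 11, so

    ∭_E (11) dV = ∫_{0}^{π} ∫_{0}^{1} ∫_{0}^{3} (11) · r dz dr dθ.

Inner (z): 33r.
Middle (r from 0 to 1): 33/2.
Outer (θ): 33π/2.

Therefore the triple integral equals 33π/2.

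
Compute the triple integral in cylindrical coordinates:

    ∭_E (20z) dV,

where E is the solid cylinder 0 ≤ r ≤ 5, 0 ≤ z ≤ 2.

In cylindrical coordinates, x = r cos(θ), y = r sin(θ), z = z, and dV = r dr dθ dz.

The integrand becomes 20z, so

    ∭_E (20z) dV = ∫_{0}^{2π} ∫_{0}^{5} ∫_{0}^{2} (20z) · r dz dr dθ.

Inner (z): 40r.
Middle (r from 0 to 5): 500.
Outer (θ): 1000π.

Therefore the triple integral equals 1000π.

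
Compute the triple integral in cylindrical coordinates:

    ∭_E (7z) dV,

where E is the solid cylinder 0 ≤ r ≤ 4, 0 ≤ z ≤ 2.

In cylindrical coordinates, x = r cos(θ), y = r sin(θ), z = z, and dV = r dr dθ dz.

The integrand becomes 7z, so

    ∭_E (7z) dV = ∫_{0}^{2π} ∫_{0}^{4} ∫_{0}^{2} (7z) · r dz dr dθ.

Inner (z): 14r.
Middle (r from 0 to 4): 112.
Outer (θ): 224π.

Therefore the triple integral equals 224π.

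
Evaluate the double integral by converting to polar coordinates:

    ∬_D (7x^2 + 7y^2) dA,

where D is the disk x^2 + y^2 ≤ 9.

The region D is 0 ≤ r ≤ 3, 0 ≤ θ ≤ 2π in polar coordinates, where x = r cos(θ), y = r sin(θ), and dA = r dr dθ.

Under the substitution, the integrand becomes 7r^2, so

    ∬_D (7x^2 + 7y^2) dA = ∫_{0}^{2π} ∫_{0}^{3} (7r^2) · r dr dθ.

Inner integral (in r): ∫_{0}^{3} (7r^2) · r dr = 567/4.

Outer integral (in θ): ∫_{0}^{2π} (567/4) dθ = 567π/2.

Therefore ∬_D (7x^2 + 7y^2) dA = 567π/2.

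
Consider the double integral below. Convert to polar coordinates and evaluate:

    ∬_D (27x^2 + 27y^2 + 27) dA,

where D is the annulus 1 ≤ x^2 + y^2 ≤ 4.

The region D is 1 ≤ r ≤ 2, 0 ≤ θ ≤ 2π in polar coordinates, where x = r cos(θ), y = r sin(θ), and dA = r dr dθ.

Under the substitution, the integrand becomes 27r^2 + 27, so

    ∬_D (27x^2 + 27y^2 + 27) dA = ∫_{0}^{2π} ∫_{1}^{2} (27r^2 + 27) · r dr dθ.

Inner integral (in r): ∫_{1}^{2} (27r^2 + 27) · r dr = 567/4.

Outer integral (in θ): ∫_{0}^{2π} (567/4) dθ = 567π/2.

Therefore ∬_D (27x^2 + 27y^2 + 27) dA = 567π/2.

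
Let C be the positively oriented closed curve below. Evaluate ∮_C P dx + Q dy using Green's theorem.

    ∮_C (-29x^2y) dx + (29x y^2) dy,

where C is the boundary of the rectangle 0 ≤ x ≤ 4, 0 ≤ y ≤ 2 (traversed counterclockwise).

Green's theorem converts the closed line integral into a double integral over the enclosed region D:

    ∮_C P dx + Q dy = ∬_D (∂Q/∂x - ∂P/∂y) dA.

Here P = -29x^2y, Q = 29x y^2, so

    ∂Q/∂x = 29y^2,    ∂P/∂y = -29x^2,
    ∂Q/∂x - ∂P/∂y = 29x^2 + 29y^2.

D is the region 0 ≤ x ≤ 4, 0 ≤ y ≤ 2. Evaluating the double integral:

    ∬_D (29x^2 + 29y^2) dA = ∫_0^{4} ∫_0^{2} (29x^2 + 29y^2) dy dx.

Inner (y from 0 to 2): 58x^2 + 232/3.
Outer (x from 0 to 4): 4640/3.

Therefore ∮_C P dx + Q dy = 4640/3.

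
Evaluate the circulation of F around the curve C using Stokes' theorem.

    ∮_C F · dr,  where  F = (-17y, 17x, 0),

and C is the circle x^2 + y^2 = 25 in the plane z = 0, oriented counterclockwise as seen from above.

Let S be the flat disk x^2 + y^2 ≤ 25 in the plane z = 0, with upward unit normal n̂ = ẑ. By Stokes' theorem,

    ∮_C F · dr = ∬_S (∇ × F) · n̂ dS = ∬_D (curl F)_z dA,

where D is the disk x^2 + y^2 ≤ 25.

Compute the curl of F = (-17y, 17x, 0):
    (∇ × F)_x = ∂F_z/∂y - ∂F_y/∂z = 0,
    (∇ × F)_y = ∂F_x/∂z - ∂F_z/∂x = 0,
    (∇ × F)_z = ∂F_y/∂x - ∂F_x/∂y = 34.

On z = 0, (curl F)_z = 34.

Convert to polar (x = r cos θ, y = r sin θ, dA = r dr dθ); the integrand becomes 34, so

    ∬_D (curl F)_z dA = ∫_0^{2π} ∫_0^{5} (34) · r dr dθ.

Inner (r from 0 to 5): 425.
Outer (θ from 0 to 2π): 850π.

Therefore ∮_C F · dr = 850π.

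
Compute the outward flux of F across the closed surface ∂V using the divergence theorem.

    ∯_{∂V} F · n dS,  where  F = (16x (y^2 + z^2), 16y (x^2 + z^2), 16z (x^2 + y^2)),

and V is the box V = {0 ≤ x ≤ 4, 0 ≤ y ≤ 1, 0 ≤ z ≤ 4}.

By the divergence theorem,

    ∯_{∂V} F · n dS = ∭_V (∇ · F) dV.

Compute the divergence:
    ∇ · F = ∂F_x/∂x + ∂F_y/∂y + ∂F_z/∂z = 16y^2 + 16z^2 + 16x^2 + 16z^2 + 16x^2 + 16y^2 = 32x^2 + 32y^2 + 32z^2.

V is a rectangular box, so dV = dx dy dz with 0 ≤ x ≤ 4, 0 ≤ y ≤ 1, 0 ≤ z ≤ 4.

Integrate (32x^2 + 32y^2 + 32z^2) over V as an iterated integral:

    ∭_V (∇·F) dV = ∫_0^{4} ∫_0^{1} ∫_0^{4} (32x^2 + 32y^2 + 32z^2) dz dy dx.

Inner (z from 0 to 4): 128x^2 + 128y^2 + 2048/3.
Middle (y from 0 to 1): 128x^2 + 2176/3.
Outer (x from 0 to 4): 5632.

Therefore ∯_{∂V} F · n dS = 5632.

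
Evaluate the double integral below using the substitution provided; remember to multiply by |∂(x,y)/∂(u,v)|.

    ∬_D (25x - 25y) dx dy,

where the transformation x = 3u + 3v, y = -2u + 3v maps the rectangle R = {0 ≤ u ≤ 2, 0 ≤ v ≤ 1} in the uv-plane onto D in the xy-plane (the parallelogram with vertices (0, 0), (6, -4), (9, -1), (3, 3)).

Compute the Jacobian determinant of (x, y) with respect to (u, v):

    ∂(x,y)/∂(u,v) = | 3  3 | = (3)(3) - (3)(-2) = 15.
                   | -2  3 |

Its absolute value is |J| = 15 (the area scaling factor).

Substituting x = 3u + 3v, y = -2u + 3v into the integrand,

    25x - 25y → 125u,

so the integral becomes

    ∬_R (125u) · |J| du dv = ∫_0^2 ∫_0^1 (1875u) dv du.

Inner (v): 1875u.
Outer (u): 3750.

Therefore ∬_D (25x - 25y) dx dy = 3750.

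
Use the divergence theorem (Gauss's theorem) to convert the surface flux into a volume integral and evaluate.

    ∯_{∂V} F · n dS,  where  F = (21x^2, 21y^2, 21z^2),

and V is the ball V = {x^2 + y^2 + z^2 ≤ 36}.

By the divergence theorem,

    ∯_{∂V} F · n dS = ∭_V (∇ · F) dV.

Compute the divergence:
    ∇ · F = ∂F_x/∂x + ∂F_y/∂y + ∂F_z/∂z = 42x + 42y + 42z.

In spherical coordinates, x = ρ sin(φ) cos(θ), y = ρ sin(φ) sin(θ), z = ρ cos(φ), dV = ρ^2 sin(φ) dρ dφ dθ, with 0 ≤ ρ ≤ 6, 0 ≤ φ ≤ π, 0 ≤ θ ≤ 2π.

The integrand, after substitution and multiplying by the volume element, becomes (42ρ (sqrt(2)sin(φ)sin(θ + π/4) + cos(φ))) · ρ^2 sin(φ), so

    ∭_V (∇·F) dV = ∫_0^{2π} ∫_0^{π} ∫_0^{6} (42ρ (sqrt(2)sin(φ)sin(θ + π/4) + cos(φ))) · ρ^2 sin(φ) dρ dφ dθ.

Inner (ρ from 0 to 6): 13608(sqrt(2)sin(φ)sin(θ + π/4) + cos(φ))sin(φ).
Middle (φ from 0 to π): 6804sqrt(2)π sin(θ + π/4).
Outer (θ from 0 to 2π): 0.

Therefore ∯_{∂V} F · n dS = 0.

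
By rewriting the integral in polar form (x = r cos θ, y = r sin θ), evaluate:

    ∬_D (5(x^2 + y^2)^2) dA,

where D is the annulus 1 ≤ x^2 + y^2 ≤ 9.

The region D is 1 ≤ r ≤ 3, 0 ≤ θ ≤ 2π in polar coordinates, where x = r cos(θ), y = r sin(θ), and dA = r dr dθ.

Under the substitution, the integrand becomes 5r^4, so

    ∬_D (5(x^2 + y^2)^2) dA = ∫_{0}^{2π} ∫_{1}^{3} (5r^4) · r dr dθ.

Inner integral (in r): ∫_{1}^{3} (5r^4) · r dr = 1820/3.

Outer integral (in θ): ∫_{0}^{2π} (1820/3) dθ = 3640π/3.

Therefore ∬_D (5(x^2 + y^2)^2) dA = 3640π/3.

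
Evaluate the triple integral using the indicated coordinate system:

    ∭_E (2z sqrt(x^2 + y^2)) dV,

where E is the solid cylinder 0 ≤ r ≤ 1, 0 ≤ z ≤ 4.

In cylindrical coordinates, x = r cos(θ), y = r sin(θ), z = z, and dV = r dr dθ dz.

The integrand becomes 2r z, so

    ∭_E (2z sqrt(x^2 + y^2)) dV = ∫_{0}^{2π} ∫_{0}^{1} ∫_{0}^{4} (2r z) · r dz dr dθ.

Inner (z): 16r^2.
Middle (r from 0 to 1): 16/3.
Outer (θ): 32π/3.

Therefore the triple integral equals 32π/3.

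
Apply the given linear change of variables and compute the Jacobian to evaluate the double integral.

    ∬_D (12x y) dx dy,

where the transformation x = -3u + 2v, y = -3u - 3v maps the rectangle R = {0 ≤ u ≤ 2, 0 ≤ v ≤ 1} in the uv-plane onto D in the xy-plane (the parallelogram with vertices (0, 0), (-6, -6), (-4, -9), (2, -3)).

Compute the Jacobian determinant of (x, y) with respect to (u, v):

    ∂(x,y)/∂(u,v) = | -3  2 | = (-3)(-3) - (2)(-3) = 15.
                   | -3  -3 |

Its absolute value is |J| = 15 (the area scaling factor).

Substituting x = -3u + 2v, y = -3u - 3v into the integrand,

    12x y → 108u^2 + 36u v - 72v^2,

so the integral becomes

    ∬_R (108u^2 + 36u v - 72v^2) · |J| du dv = ∫_0^2 ∫_0^1 (1620u^2 + 540u v - 1080v^2) dv du.

Inner (v): 1620u^2 + 270u - 360.
Outer (u): 4140.

Therefore ∬_D (12x y) dx dy = 4140.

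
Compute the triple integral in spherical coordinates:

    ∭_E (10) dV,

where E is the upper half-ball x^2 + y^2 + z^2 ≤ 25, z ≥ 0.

In spherical coordinates, x = ρ sin(φ) cos(θ), y = ρ sin(φ) sin(θ), z = ρ cos(φ), and dV = ρ^2 sin(φ) dρ dφ dθ.

The integrand becomes 10, so

    ∭_E (10) dV = ∫_{0}^{2π} ∫_{0}^{π/2} ∫_{0}^{5} (10) · ρ^2 sin(φ) dρ dφ dθ.

Inner (ρ): 1250sin(φ)/3.
Middle (φ): 1250/3.
Outer (θ): 2500π/3.

Therefore the triple integral equals 2500π/3.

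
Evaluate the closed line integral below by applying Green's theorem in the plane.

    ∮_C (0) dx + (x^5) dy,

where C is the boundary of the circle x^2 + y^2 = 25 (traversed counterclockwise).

Green's theorem converts the closed line integral into a double integral over the enclosed region D:

    ∮_C P dx + Q dy = ∬_D (∂Q/∂x - ∂P/∂y) dA.

Here P = 0, Q = x^5, so

    ∂Q/∂x = 5x^4,    ∂P/∂y = 0,
    ∂Q/∂x - ∂P/∂y = 5x^4.

D is the region x^2 + y^2 ≤ 25. Evaluating the double integral:

In polar coordinates (x = r cos θ, y = r sin θ, dA = r dr dθ) the integrand becomes 5r^4cos(θ)^4, so

    ∬_D (5x^4) dA = ∫_0^{2π} ∫_0^{5} (5r^4cos(θ)^4) · r dr dθ.

Inner (r from 0 to 5): 78125cos(θ)^4/6.
Outer (θ from 0 to 2π): 78125π/8.

Therefore ∮_C P dx + Q dy = 78125π/8.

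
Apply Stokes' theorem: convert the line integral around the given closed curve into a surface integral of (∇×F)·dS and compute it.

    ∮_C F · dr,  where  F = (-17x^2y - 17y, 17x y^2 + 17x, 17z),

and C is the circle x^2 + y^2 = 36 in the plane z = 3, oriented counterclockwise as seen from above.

Let S be the flat disk x^2 + y^2 ≤ 36 in the plane z = 3, with upward unit normal n̂ = ẑ. By Stokes' theorem,

    ∮_C F · dr = ∬_S (∇ × F) · n̂ dS = ∬_D (curl F)_z dA,

where D is the disk x^2 + y^2 ≤ 36.

Compute the curl of F = (-17x^2y - 17y, 17x y^2 + 17x, 17z):
    (∇ × F)_x = ∂F_z/∂y - ∂F_y/∂z = 0,
    (∇ × F)_y = ∂F_x/∂z - ∂F_z/∂x = 0,
    (∇ × F)_z = ∂F_y/∂x - ∂F_x/∂y = 17x^2 + 17y^2 + 34.

On z = 3, (curl F)_z = 17x^2 + 17y^2 + 34.

Convert to polar (x = r cos θ, y = r sin θ, dA = r dr dθ); the integrand becomes 17r^2 + 34, so

    ∬_D (curl F)_z dA = ∫_0^{2π} ∫_0^{6} (17r^2 + 34) · r dr dθ.

Inner (r from 0 to 6): 6120.
Outer (θ from 0 to 2π): 12240π.

Therefore ∮_C F · dr = 12240π.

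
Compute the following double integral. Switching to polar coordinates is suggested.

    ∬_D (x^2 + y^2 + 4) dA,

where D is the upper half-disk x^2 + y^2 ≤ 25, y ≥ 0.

The region D is 0 ≤ r ≤ 5, 0 ≤ θ ≤ π in polar coordinates, where x = r cos(θ), y = r sin(θ), and dA = r dr dθ.

Under the substitution, the integrand becomes r^2 + 4, so

    ∬_D (x^2 + y^2 + 4) dA = ∫_{0}^{π} ∫_{0}^{5} (r^2 + 4) · r dr dθ.

Inner integral (in r): ∫_{0}^{5} (r^2 + 4) · r dr = 825/4.

Outer integral (in θ): ∫_{0}^{π} (825/4) dθ = 825π/4.

Therefore ∬_D (x^2 + y^2 + 4) dA = 825π/4.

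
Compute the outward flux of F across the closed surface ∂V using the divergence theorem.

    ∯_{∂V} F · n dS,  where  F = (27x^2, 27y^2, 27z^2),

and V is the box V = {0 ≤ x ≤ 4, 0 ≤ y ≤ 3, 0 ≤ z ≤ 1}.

By the divergence theorem,

    ∯_{∂V} F · n dS = ∭_V (∇ · F) dV.

Compute the divergence:
    ∇ · F = ∂F_x/∂x + ∂F_y/∂y + ∂F_z/∂z = 54x + 54y + 54z.

V is a rectangular box, so dV = dx dy dz with 0 ≤ x ≤ 4, 0 ≤ y ≤ 3, 0 ≤ z ≤ 1.

Integrate (54x + 54y + 54z) over V as an iterated integral:

    ∭_V (∇·F) dV = ∫_0^{4} ∫_0^{3} ∫_0^{1} (54x + 54y + 54z) dz dy dx.

Inner (z from 0 to 1): 54x + 54y + 27.
Middle (y from 0 to 3): 162x + 324.
Outer (x from 0 to 4): 2592.

Therefore ∯_{∂V} F · n dS = 2592.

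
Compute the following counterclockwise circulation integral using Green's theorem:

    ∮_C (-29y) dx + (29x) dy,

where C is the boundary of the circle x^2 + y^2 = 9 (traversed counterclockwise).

Green's theorem converts the closed line integral into a double integral over the enclosed region D:

    ∮_C P dx + Q dy = ∬_D (∂Q/∂x - ∂P/∂y) dA.

Here P = -29y, Q = 29x, so

    ∂Q/∂x = 29,    ∂P/∂y = -29,
    ∂Q/∂x - ∂P/∂y = 58.

D is the region x^2 + y^2 ≤ 9. Evaluating the double integral:

In polar coordinates (x = r cos θ, y = r sin θ, dA = r dr dθ) the integrand becomes 58, so

    ∬_D (58) dA = ∫_0^{2π} ∫_0^{3} (58) · r dr dθ.

Inner (r from 0 to 3): 261.
Outer (θ from 0 to 2π): 522π.

Therefore ∮_C P dx + Q dy = 522π.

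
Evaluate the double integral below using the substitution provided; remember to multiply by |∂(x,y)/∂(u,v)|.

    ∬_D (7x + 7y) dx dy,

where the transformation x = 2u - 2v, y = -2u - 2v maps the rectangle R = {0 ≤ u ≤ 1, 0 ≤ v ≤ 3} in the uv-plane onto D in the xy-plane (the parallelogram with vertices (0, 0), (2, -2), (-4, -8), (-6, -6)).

Compute the Jacobian determinant of (x, y) with respect to (u, v):

    ∂(x,y)/∂(u,v) = | 2  -2 | = (2)(-2) - (-2)(-2) = -8.
                   | -2  -2 |

Its absolute value is |J| = 8 (the area scaling factor).

Substituting x = 2u - 2v, y = -2u - 2v into the integrand,

    7x + 7y → -28v,

so the integral becomes

    ∬_R (-28v) · |J| du dv = ∫_0^1 ∫_0^3 (-224v) dv du.

Inner (v): -1008.
Outer (u): -1008.

Therefore ∬_D (7x + 7y) dx dy = -1008.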